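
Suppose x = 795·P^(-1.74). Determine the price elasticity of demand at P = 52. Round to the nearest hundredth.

-1.74

For a Cobb–Douglas (constant-elasticity) form x = A·P^α·…, the elasticity with respect to P equals the exponent α at every point.
Here the exponent on P is -1.74, so the price elasticity of demand is -1.74.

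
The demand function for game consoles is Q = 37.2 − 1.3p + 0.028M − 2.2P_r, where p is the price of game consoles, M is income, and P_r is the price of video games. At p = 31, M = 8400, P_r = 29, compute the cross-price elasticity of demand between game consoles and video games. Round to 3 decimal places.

At the given point, Q = 37.2 − 1.3(31) + 0.028(8400) − 2.2(29) = 37.2 − 40.3 + 235.2 − 63.8 = 168.3.
∂Q/∂P_r = −2.2, so E_xy = -2.2·(29/168.3) ≈ -0.379.
E_xy < 0: the goods are complements.

-0.379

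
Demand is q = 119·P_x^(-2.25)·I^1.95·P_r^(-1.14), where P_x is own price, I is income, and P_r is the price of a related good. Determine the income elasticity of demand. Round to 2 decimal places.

For a Cobb–Douglas (constant-elasticity) form q = A·I^α·…, the elasticity with respect to I equals the exponent α at every point.
Here the exponent on I is 1.95, so the income elasticity of demand is 1.95.

1.95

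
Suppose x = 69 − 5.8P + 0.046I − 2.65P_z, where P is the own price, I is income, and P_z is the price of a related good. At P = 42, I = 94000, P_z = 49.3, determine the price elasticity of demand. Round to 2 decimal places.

Evaluating quantity at (P, I, P_z) gives x = 69 − 5.8(42) + 0.046(94000) − 2.65(49.3) = 69 − 243.6 + 4324 − 130.645 = 4018.755.
∂x/∂P = −5.8, so E_p = (−5.8)·(42/4018.755) ≈ -0.06.
|E_p| < 1: demand is inelastic.

-0.06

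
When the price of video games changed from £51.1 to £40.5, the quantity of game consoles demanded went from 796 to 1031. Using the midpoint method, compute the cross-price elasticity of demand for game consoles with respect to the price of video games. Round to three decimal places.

%ΔQ_x = (1031 − 796)/[(796+1031)/2] = 235/913.5 ≈ 0.2573.
%ΔP_y = (40.5 − 51.1)/[(51.1+40.5)/2] ≈ -0.2314.
E_xy = 0.2573/-0.2314 ≈ -1.112.
E_xy < 0, so game consoles and video games are complements.

-1.112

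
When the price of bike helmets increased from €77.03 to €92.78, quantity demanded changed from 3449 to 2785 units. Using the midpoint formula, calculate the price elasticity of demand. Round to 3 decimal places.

%Δq = (2785 − 3449)/[(3449 + 2785)/2] = -664/3117 ≈ -0.2130.
%Δp = (92.78 − 77.03)/[(77.03 + 92.78)/2] = 15.75/84.905 ≈ 0.1855.
Arc elasticity E = %Δq/%Δp ≈ -0.2130/0.1855 ≈ -1.148.
|E| > 1: demand is elastic over this range.

-1.148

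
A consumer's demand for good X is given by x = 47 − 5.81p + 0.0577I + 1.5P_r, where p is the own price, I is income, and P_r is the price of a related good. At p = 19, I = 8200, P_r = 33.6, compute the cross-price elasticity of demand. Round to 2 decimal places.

At the given point, x = 47 − 5.81(19) + 0.0577(8200) + 1.5(33.6) = 47 − 110.39 + 473.14 + 50.4 = 460.15.
∂x/∂P_r = +1.5, so E_xy = 1.5·(33.6/460.15) ≈ 0.11.
E_xy > 0: the goods are substitutes.

0.11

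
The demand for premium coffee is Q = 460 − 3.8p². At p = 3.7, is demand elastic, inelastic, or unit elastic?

inelastic

At p = 3.7, Q = 407.978.
dQ/dp = −2·3.8·p = −28.12.
Point elasticity E = (dQ/dp)·(p/Q) = -28.12 × 3.7/407.978 ≈ -0.255.
|E| ≈ 0.255 < 1, so demand is inelastic.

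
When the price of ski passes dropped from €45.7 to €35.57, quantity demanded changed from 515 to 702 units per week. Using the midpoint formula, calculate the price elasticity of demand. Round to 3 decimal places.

-1.233

%Δq = (702 − 515)/[(515 + 702)/2] = 187/608.5 ≈ 0.3073.
%Δp = (35.57 − 45.7)/[(45.7 + 35.57)/2] = -10.13/40.635 ≈ -0.2493.
Arc elasticity E = %Δq/%Δp ≈ 0.3073/-0.2493 ≈ -1.233.
|E| > 1: demand is elastic over this range.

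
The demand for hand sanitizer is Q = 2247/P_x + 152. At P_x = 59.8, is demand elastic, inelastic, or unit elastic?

At P_x = 59.8, Q = 189.5753.
dQ/dP_x = −2247/P_x² = −0.6283.
Point elasticity E = (dQ/dP_x)·(P_x/Q) = -0.6283 × 59.8/189.5753 ≈ -0.198.
|E| ≈ 0.198 < 1, so demand is inelastic.

inelastic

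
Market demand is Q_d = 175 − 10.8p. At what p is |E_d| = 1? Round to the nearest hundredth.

For linear demand Q_d = a − bp, E = −bp/(a − bp). |E| = 1 ⇒ bp = a − bp ⇒ p = a/(2b).
p = 175/(2·10.8) ≈ 8.10.

8.10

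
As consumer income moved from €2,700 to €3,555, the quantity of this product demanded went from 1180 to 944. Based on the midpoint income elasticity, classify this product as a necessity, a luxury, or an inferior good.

inferior

%ΔQ = (944 − 1180)/[(1180+944)/2] = -236/1062 ≈ -0.2222.
%ΔY = (3,555 − 2,700)/[(2,700+3,555)/2] = 855/3127.5 ≈ 0.2734.
E_I = %ΔQ/%ΔY ≈ -0.813.
E_I < 0: inferior good.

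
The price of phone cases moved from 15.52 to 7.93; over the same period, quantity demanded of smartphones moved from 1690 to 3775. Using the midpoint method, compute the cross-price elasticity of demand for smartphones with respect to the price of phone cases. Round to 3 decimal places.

%ΔQ_x = (3775 − 1690)/[(1690+3775)/2] = 2085/2732.5 ≈ 0.7630.
%ΔP_y = (7.93 − 15.52)/[(15.52+7.93)/2] ≈ -0.6473.
E_xy = 0.7630/-0.6473 ≈ -1.179.
E_xy < 0, so smartphones and phone cases are complements.

-1.179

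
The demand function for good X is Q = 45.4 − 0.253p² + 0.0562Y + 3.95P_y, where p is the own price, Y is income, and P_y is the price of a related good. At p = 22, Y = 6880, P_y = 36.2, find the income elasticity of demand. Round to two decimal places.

At the given point, Q = 45.4 − 0.253(22)² + 0.0562(6880) + 3.95(36.2) = 45.4 − 122.452 + 386.656 + 142.99 = 452.594.
∂Q/∂Y = +0.0562, so E_I = 0.0562·(6880/452.594) ≈ 0.85.
E_I ∈ (0,1): normal good (necessity).

0.85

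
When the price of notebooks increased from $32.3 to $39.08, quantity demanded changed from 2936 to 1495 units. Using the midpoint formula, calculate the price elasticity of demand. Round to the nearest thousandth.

%Δq = (1495 − 2936)/[(2936 + 1495)/2] = -1441/2215.5 ≈ -0.6504.
%Δp = (39.08 − 32.3)/[(32.3 + 39.08)/2] = 6.78/35.69 ≈ 0.1900.
Arc elasticity E = %Δq/%Δp ≈ -0.6504/0.1900 ≈ -3.424.
|E| > 1: demand is elastic over this range.

-3.424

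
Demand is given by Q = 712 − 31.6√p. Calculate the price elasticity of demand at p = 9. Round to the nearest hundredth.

-0.08

At p = 9, Q = 617.2.
dQ/dp = −31.6/(2√p) = −31.6/(2·3).
Point elasticity E = (dQ/dp)·(p/Q) = -5.2667 × 9/617.2 ≈ -0.08.
|E| < 1, so demand is inelastic at this price.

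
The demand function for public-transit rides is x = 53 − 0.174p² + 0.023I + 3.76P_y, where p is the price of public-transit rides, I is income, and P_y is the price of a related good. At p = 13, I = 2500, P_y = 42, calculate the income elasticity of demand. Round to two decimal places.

0.24

x = 53 − 0.174(13)² + 0.023(2500) + 3.76(42) = 53 − 29.406 + 57.5 + 157.92 = 239.014.
∂x/∂I = +0.023, so E_I = 0.023·(2500/239.014) ≈ 0.24.
E_I ∈ (0,1): normal good (necessity).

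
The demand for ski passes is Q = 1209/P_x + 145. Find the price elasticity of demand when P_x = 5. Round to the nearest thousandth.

At P_x = 5, Q = 386.8.
dQ/dP_x = −1209/P_x² = −48.36.
Point elasticity E = (dQ/dP_x)·(P_x/Q) = -48.36 × 5/386.8 ≈ -0.625.
|E| < 1, so demand is inelastic at this price.

-0.625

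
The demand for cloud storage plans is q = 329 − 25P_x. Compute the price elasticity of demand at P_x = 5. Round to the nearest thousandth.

At P_x = 5, q = 204.
dq/dP_x = −25.
Point elasticity E = (dq/dP_x)·(P_x/q) = -25 × 5/204 ≈ -0.613.
|E| < 1, so demand is inelastic at this price.

-0.613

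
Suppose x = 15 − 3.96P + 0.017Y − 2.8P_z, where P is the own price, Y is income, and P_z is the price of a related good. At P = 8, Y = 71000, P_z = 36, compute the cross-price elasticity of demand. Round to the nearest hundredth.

-0.09

Evaluating quantity at (P, Y, P_z) gives x = 15 − 3.96(8) + 0.017(71000) − 2.8(36) = 15 − 31.68 + 1207 − 100.8 = 1089.52.
∂x/∂P_z = −2.8, so E_xy = -2.8·(36/1089.52) ≈ -0.09.
E_xy < 0: the goods are complements.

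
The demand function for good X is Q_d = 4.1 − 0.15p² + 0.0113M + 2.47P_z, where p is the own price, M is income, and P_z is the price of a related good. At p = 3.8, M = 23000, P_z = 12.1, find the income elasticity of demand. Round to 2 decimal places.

Substituting, Q_d = 4.1 − 0.15(3.8)² + 0.0113(23000) + 2.47(12.1) = 4.1 − 2.166 + 259.9 + 29.887 = 291.721.
∂Q_d/∂M = +0.0113, so E_I = 0.0113·(23000/291.721) ≈ 0.89.
E_I ∈ (0,1): normal good (necessity).

0.89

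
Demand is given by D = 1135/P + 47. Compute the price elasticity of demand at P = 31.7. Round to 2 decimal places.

-0.43

At P = 31.7, D = 82.8044.
dD/dP = −1135/P² = −1.1295.
Point elasticity E = (dD/dP)·(P/D) = -1.1295 × 31.7/82.8044 ≈ -0.43.
|E| < 1, so demand is inelastic at this price.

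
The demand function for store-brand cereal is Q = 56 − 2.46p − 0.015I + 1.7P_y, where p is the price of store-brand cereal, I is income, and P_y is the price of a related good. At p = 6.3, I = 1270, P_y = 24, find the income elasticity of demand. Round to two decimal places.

First evaluate Q: 56 − 2.46(6.3) − 0.015(1270) + 1.7(24) = 56 − 15.498 − 19.05 + 40.8 = 62.252.
∂Q/∂I = −0.015, so E_I = -0.015·(1270/62.252) ≈ -0.31.
E_I < 0: inferior good.

-0.31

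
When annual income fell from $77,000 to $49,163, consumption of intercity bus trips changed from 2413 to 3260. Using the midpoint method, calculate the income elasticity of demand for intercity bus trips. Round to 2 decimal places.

%ΔQ = (3260 − 2413)/[(2413+3260)/2] = 847/2836.5 ≈ 0.2986.
%ΔI = (49,163 − 77,000)/[(77,000+49,163)/2] = -27837/63081.5 ≈ -0.4413.
E_I = %ΔQ/%ΔI ≈ -0.68.
E_I < 0: inferior good.

-0.68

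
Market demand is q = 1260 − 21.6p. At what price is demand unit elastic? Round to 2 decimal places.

For linear demand q = a − bp, E = −bp/(a − bp). |E| = 1 ⇒ bp = a − bp ⇒ p = a/(2b).
p = 1260/(2·21.6) ≈ 29.17.

29.17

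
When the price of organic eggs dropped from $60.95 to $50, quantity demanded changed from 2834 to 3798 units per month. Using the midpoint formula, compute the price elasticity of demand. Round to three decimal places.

-1.473

%Δq = (3798 − 2834)/[(2834 + 3798)/2] = 964/3316 ≈ 0.2907.
%ΔP = (50 − 60.95)/[(60.95 + 50)/2] = -10.95/55.475 ≈ -0.1974.
Arc elasticity E = %Δq/%ΔP ≈ 0.2907/-0.1974 ≈ -1.473.
|E| > 1: demand is elastic over this range.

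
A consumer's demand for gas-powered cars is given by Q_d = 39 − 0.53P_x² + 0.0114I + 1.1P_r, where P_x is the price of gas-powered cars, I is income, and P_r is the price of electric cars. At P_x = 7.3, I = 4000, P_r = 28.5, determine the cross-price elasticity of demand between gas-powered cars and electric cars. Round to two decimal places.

Substituting, Q_d = 39 − 0.53(7.3)² + 0.0114(4000) + 1.1(28.5) = 39 − 28.2437 + 45.6 + 31.35 = 87.7063.
∂Q_d/∂P_r = +1.1, so E_xy = 1.1·(28.5/87.7063) ≈ 0.36.
E_xy > 0: the goods are substitutes.

0.36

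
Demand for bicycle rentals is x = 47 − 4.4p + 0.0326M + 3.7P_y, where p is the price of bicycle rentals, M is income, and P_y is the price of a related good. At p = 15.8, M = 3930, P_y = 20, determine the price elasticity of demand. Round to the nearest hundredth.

Evaluating quantity at (p, M, P_y) gives x = 47 − 4.4(15.8) + 0.0326(3930) + 3.7(20) = 47 − 69.52 + 128.118 + 74 = 179.598.
∂x/∂p = −4.4, so E_p = (−4.4)·(15.8/179.598) ≈ -0.39.
|E_p| < 1: demand is inelastic.

-0.39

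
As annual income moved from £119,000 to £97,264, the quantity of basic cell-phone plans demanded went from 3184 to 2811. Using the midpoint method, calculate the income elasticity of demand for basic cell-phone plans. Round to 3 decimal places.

%ΔQ = (2811 − 3184)/[(3184+2811)/2] = -373/2997.5 ≈ -0.1244.
%ΔI = (97,264 − 119,000)/[(119,000+97,264)/2] = -21736/108132 ≈ -0.2010.
E_I = %ΔQ/%ΔI ≈ 0.619.
E_I ∈ (0,1): normal good (necessity).

0.619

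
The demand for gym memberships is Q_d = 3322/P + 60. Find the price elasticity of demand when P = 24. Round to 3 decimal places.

-0.698

At P = 24, Q_d = 198.4167.
dQ_d/dP = −3322/P² = −5.7674.
Point elasticity E = (dQ_d/dP)·(P/Q_d) = -5.7674 × 24/198.4167 ≈ -0.698.
|E| < 1, so demand is inelastic at this price.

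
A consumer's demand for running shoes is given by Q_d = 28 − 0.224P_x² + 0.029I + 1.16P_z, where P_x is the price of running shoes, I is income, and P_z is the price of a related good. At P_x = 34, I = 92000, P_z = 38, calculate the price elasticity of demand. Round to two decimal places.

At the given point, Q_d = 28 − 0.224(34)² + 0.029(92000) + 1.16(38) = 28 − 258.944 + 2668 + 44.08 = 2481.136.
∂Q_d/∂P_x = −2·0.224·P_x = -15.232, so E_p = -15.232·(34/2481.136) ≈ -0.21.
|E_p| < 1: demand is inelastic.

-0.21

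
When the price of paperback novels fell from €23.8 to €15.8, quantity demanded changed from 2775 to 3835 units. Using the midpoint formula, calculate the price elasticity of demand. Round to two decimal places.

%ΔQ = (3835 − 2775)/[(2775 + 3835)/2] = 1060/3305 ≈ 0.3207.
%ΔP = (15.8 − 23.8)/[(23.8 + 15.8)/2] = -8/19.8 ≈ -0.4040.
Arc elasticity E = %ΔQ/%ΔP ≈ 0.3207/-0.4040 ≈ -0.79.
|E| < 1: demand is inelastic over this range.

-0.79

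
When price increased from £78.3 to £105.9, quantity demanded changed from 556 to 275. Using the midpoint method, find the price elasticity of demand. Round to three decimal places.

-2.257

%ΔQ = (275 − 556)/[(556 + 275)/2] = -281/415.5 ≈ -0.6763.
%Δp = (105.9 − 78.3)/[(78.3 + 105.9)/2] = 27.6/92.1 ≈ 0.2997.
Arc elasticity E = %ΔQ/%Δp ≈ -0.6763/0.2997 ≈ -2.257.
|E| > 1: demand is elastic over this range.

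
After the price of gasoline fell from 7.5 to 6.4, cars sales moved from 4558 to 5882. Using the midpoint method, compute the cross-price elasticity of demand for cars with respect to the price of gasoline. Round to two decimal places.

-1.60

%ΔQ_x = (5882 − 4558)/[(4558+5882)/2] = 1324/5220 ≈ 0.2536.
%ΔP_y = (6.4 − 7.5)/[(7.5+6.4)/2] ≈ -0.1583.
E_xy = 0.2536/-0.1583 ≈ -1.60.
E_xy < 0, so cars and gasoline are complements.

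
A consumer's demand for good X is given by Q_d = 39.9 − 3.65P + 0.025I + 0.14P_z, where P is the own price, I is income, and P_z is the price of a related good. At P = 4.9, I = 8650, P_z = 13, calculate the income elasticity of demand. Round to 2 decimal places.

At the given point, Q_d = 39.9 − 3.65(4.9) + 0.025(8650) + 0.14(13) = 39.9 − 17.885 + 216.25 + 1.82 = 240.085.
∂Q_d/∂I = +0.025, so E_I = 0.025·(8650/240.085) ≈ 0.90.
E_I ∈ (0,1): normal good (necessity).

0.90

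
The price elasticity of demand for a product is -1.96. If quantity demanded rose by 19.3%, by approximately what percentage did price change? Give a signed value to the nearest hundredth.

-9.85

%ΔQ ≈ E × %ΔP ⇒ %ΔP = %ΔQ / E = (19.3%)/(-1.96) ≈ -9.85%.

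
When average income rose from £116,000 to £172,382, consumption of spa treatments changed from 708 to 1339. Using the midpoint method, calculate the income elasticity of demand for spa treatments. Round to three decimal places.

%ΔQ = (1339 − 708)/[(708+1339)/2] = 631/1023.5 ≈ 0.6165.
%ΔM = (172,382 − 116,000)/[(116,000+172,382)/2] = 56382/144191 ≈ 0.3910.
E_I = %ΔQ/%ΔM ≈ 1.577.
E_I > 1: normal good (luxury).

1.577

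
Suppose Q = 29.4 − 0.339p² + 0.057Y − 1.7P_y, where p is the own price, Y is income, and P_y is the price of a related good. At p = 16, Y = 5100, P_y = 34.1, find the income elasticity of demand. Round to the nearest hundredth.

1.66

At the given point, Q = 29.4 − 0.339(16)² + 0.057(5100) − 1.7(34.1) = 29.4 − 86.784 + 290.7 − 57.97 = 175.346.
∂Q/∂Y = +0.057, so E_I = 0.057·(5100/175.346) ≈ 1.66.
E_I > 1: normal good (luxury).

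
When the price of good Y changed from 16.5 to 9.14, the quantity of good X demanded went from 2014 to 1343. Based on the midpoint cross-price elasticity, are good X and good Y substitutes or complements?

%ΔQ_x = (1343 − 2014)/[(2014+1343)/2] = -671/1678.5 ≈ -0.3998.
%ΔP_y = (9.14 − 16.5)/[(16.5+9.14)/2] ≈ -0.5741.
E_xy = -0.3998/-0.5741 ≈ 0.696.
E_xy > 0, so the goods are substitutes.

substitutes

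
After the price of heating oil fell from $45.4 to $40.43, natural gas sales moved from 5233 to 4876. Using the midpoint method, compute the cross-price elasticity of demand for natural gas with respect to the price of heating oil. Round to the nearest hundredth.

%ΔQ_x = (4876 − 5233)/[(5233+4876)/2] = -357/5054.5 ≈ -0.0706.
%ΔP_y = (40.43 − 45.4)/[(45.4+40.43)/2] ≈ -0.1158.
E_xy = -0.0706/-0.1158 ≈ 0.61.
E_xy > 0, so natural gas and heating oil are substitutes.

0.61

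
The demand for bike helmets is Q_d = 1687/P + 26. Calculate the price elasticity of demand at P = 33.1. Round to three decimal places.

At P = 33.1, Q_d = 76.9668.
dQ_d/dP = −1687/P² = −1.5398.
Point elasticity E = (dQ_d/dP)·(P/Q_d) = -1.5398 × 33.1/76.9668 ≈ -0.662.
|E| < 1, so demand is inelastic at this price.

-0.662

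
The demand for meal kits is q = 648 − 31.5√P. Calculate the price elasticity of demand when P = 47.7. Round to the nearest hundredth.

At P = 47.7, q = 430.4447.
dq/dP = −31.5/(2√P) = −31.5/(2·6.9065).
Point elasticity E = (dq/dP)·(P/q) = -2.2805 × 47.7/430.4447 ≈ -0.25.
|E| < 1, so demand is inelastic at this price.

-0.25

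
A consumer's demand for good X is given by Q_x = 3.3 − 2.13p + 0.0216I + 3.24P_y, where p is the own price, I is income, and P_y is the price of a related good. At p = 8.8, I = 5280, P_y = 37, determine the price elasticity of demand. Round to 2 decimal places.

-0.09

Q_x = 3.3 − 2.13(8.8) + 0.0216(5280) + 3.24(37) = 3.3 − 18.744 + 114.048 + 119.88 = 218.484.
∂Q_x/∂p = −2.13, so E_p = (−2.13)·(8.8/218.484) ≈ -0.09.
|E_p| < 1: demand is inelastic.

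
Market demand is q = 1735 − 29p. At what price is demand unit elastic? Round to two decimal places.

29.91

For linear demand q = a − bp, E = −bp/(a − bp). |E| = 1 ⇒ bp = a − bp ⇒ p = a/(2b).
p = 1735/(2·29) ≈ 29.91.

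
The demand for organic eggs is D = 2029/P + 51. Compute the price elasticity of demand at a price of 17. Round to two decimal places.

At P = 17, D = 170.3529.
dD/dP = −2029/P² = −7.0208.
Point elasticity E = (dD/dP)·(P/D) = -7.0208 × 17/170.3529 ≈ -0.70.
|E| < 1, so demand is inelastic at this price.

-0.70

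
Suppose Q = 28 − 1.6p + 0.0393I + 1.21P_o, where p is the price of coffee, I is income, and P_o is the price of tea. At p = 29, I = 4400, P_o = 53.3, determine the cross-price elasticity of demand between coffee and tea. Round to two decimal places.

0.29

At the given point, Q = 28 − 1.6(29) + 0.0393(4400) + 1.21(53.3) = 28 − 46.4 + 172.92 + 64.493 = 219.013.
∂Q/∂P_o = +1.21, so E_xy = 1.21·(53.3/219.013) ≈ 0.29.
E_xy > 0: the goods are substitutes.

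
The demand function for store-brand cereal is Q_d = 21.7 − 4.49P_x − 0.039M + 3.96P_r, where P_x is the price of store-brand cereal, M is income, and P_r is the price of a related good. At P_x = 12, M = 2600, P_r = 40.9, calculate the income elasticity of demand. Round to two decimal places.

Q_d = 21.7 − 4.49(12) − 0.039(2600) + 3.96(40.9) = 21.7 − 53.88 − 101.4 + 161.964 = 28.384.
∂Q_d/∂M = −0.039, so E_I = -0.039·(2600/28.384) ≈ -3.57.
E_I < 0: inferior good.

-3.57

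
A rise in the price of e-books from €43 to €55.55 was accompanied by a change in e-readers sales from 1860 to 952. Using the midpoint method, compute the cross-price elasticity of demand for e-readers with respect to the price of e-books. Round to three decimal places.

-2.536

%ΔQ_x = (952 − 1860)/[(1860+952)/2] = -908/1406 ≈ -0.6458.
%ΔP_y = (55.55 − 43)/[(43+55.55)/2] ≈ 0.2547.
E_xy = -0.6458/0.2547 ≈ -2.536.
E_xy < 0, so e-readers and e-books are complements.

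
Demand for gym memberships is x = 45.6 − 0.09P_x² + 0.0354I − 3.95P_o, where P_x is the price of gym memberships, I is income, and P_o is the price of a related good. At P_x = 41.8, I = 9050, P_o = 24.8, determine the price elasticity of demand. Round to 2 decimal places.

-2.84

First evaluate x: 45.6 − 0.09(41.8)² + 0.0354(9050) − 3.95(24.8) = 45.6 − 157.2516 + 320.37 − 97.96 = 110.7584.
∂x/∂P_x = −2·0.09·P_x = -7.524, so E_p = -7.524·(41.8/110.7584) ≈ -2.84.
|E_p| > 1: demand is elastic.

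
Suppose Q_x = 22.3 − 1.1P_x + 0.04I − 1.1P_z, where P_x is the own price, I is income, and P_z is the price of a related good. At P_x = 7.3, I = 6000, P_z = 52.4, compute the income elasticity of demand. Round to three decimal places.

1.221

Q_x = 22.3 − 1.1(7.3) + 0.04(6000) − 1.1(52.4) = 22.3 − 8.03 + 240 − 57.64 = 196.63.
∂Q_x/∂I = +0.04, so E_I = 0.04·(6000/196.63) ≈ 1.221.
E_I > 1: normal good (luxury).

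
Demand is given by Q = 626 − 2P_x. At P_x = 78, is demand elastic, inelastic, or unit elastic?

inelastic

At P_x = 78, Q = 470.
dQ/dP_x = −2.
Point elasticity E = (dQ/dP_x)·(P_x/Q) = -2 × 78/470 ≈ -0.332.
|E| ≈ 0.332 < 1, so demand is inelastic.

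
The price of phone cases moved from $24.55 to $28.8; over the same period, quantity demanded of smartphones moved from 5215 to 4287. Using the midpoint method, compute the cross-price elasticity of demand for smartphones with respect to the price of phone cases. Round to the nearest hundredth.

%ΔQ_x = (4287 − 5215)/[(5215+4287)/2] = -928/4751 ≈ -0.1953.
%ΔP_y = (28.8 − 24.55)/[(24.55+28.8)/2] ≈ 0.1593.
E_xy = -0.1953/0.1593 ≈ -1.23.
E_xy < 0, so smartphones and phone cases are complements.

-1.23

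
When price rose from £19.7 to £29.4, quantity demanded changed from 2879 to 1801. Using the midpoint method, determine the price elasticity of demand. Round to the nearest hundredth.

%ΔQ = (1801 − 2879)/[(2879 + 1801)/2] = -1078/2340 ≈ -0.4607.
%ΔP = (29.4 − 19.7)/[(19.7 + 29.4)/2] = 9.7/24.55 ≈ 0.3951.
Arc elasticity E = %ΔQ/%ΔP ≈ -0.4607/0.3951 ≈ -1.17.
|E| > 1: demand is elastic over this range.

-1.17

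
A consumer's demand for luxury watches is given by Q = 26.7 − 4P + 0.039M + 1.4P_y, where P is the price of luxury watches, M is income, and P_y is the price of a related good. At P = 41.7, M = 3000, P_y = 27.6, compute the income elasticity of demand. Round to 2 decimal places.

7.53

At the given point, Q = 26.7 − 4(41.7) + 0.039(3000) + 1.4(27.6) = 26.7 − 166.8 + 117 + 38.64 = 15.54.
∂Q/∂M = +0.039, so E_I = 0.039·(3000/15.54) ≈ 7.53.
E_I > 1: normal good (luxury).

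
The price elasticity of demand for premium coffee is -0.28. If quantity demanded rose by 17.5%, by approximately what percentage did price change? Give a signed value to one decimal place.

%ΔQ ≈ E × %ΔP ⇒ %ΔP = %ΔQ / E = (17.5%)/(-0.28) = -62.5%.

-62.5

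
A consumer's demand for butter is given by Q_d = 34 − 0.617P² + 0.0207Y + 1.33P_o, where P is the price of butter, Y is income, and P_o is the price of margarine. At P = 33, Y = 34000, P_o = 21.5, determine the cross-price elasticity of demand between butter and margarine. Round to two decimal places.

Evaluating quantity at (P, Y, P_o) gives Q_d = 34 − 0.617(33)² + 0.0207(34000) + 1.33(21.5) = 34 − 671.913 + 703.8 + 28.595 = 94.482.
∂Q_d/∂P_o = +1.33, so E_xy = 1.33·(21.5/94.482) ≈ 0.30.
E_xy > 0: the goods are substitutes.

0.30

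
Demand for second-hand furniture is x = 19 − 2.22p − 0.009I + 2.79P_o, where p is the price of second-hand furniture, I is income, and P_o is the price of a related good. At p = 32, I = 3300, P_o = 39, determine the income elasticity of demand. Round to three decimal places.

-1.097

x = 19 − 2.22(32) − 0.009(3300) + 2.79(39) = 19 − 71.04 − 29.7 + 108.81 = 27.07.
∂x/∂I = −0.009, so E_I = -0.009·(3300/27.07) ≈ -1.097.
E_I < 0: inferior good.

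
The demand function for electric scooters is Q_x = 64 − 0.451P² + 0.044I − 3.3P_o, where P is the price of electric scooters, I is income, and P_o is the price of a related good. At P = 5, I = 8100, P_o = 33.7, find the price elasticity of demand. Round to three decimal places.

-0.076

First evaluate Q_x: 64 − 0.451(5)² + 0.044(8100) − 3.3(33.7) = 64 − 11.275 + 356.4 − 111.21 = 297.915.
∂Q_x/∂P = −2·0.451·P = -4.51, so E_p = -4.51·(5/297.915) ≈ -0.076.
|E_p| < 1: demand is inelastic.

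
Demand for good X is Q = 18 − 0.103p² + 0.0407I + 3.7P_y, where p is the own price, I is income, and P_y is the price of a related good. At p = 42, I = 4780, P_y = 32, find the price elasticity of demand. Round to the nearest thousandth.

First evaluate Q: 18 − 0.103(42)² + 0.0407(4780) + 3.7(32) = 18 − 181.692 + 194.546 + 118.4 = 149.254.
∂Q/∂p = −2·0.103·p = -8.652, so E_p = -8.652·(42/149.254) ≈ -2.435.
|E_p| > 1: demand is elastic.

-2.435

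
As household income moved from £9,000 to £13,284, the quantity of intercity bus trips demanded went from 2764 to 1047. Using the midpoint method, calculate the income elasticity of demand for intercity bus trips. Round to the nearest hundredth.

%ΔQ = (1047 − 2764)/[(2764+1047)/2] = -1717/1905.5 ≈ -0.9011.
%ΔM = (13,284 − 9,000)/[(9,000+13,284)/2] = 4284/11142 ≈ 0.3845.
E_I = %ΔQ/%ΔM ≈ -2.34.
E_I < 0: inferior good.

-2.34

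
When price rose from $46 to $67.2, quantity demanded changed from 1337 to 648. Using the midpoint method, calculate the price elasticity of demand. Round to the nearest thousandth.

%ΔQ = (648 − 1337)/[(1337 + 648)/2] = -689/992.5 ≈ -0.6942.
%Δp = (67.2 − 46)/[(46 + 67.2)/2] = 21.2/56.6 ≈ 0.3746.
Arc elasticity E = %ΔQ/%Δp ≈ -0.6942/0.3746 ≈ -1.853.
|E| > 1: demand is elastic over this range.

-1.853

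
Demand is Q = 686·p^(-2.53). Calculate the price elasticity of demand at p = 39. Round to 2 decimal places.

-2.53

For a Cobb–Douglas (constant-elasticity) form Q = A·p^α·…, the elasticity with respect to p equals the exponent α at every point.
Here the exponent on p is -2.53, so the price elasticity of demand is -2.53.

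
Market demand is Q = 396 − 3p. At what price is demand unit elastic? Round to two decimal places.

For linear demand Q = a − bp, E = −bp/(a − bp). |E| = 1 ⇒ bp = a − bp ⇒ p = a/(2b).
p = 396/(2·3) = 66.00.

66.00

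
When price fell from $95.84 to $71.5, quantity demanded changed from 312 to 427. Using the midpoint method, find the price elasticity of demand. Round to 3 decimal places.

%Δq = (427 − 312)/[(312 + 427)/2] = 115/369.5 ≈ 0.3112.
%Δp = (71.5 − 95.84)/[(95.84 + 71.5)/2] = -24.34/83.67 ≈ -0.2909.
Arc elasticity E = %Δq/%Δp ≈ 0.3112/-0.2909 ≈ -1.070.
|E| > 1: demand is elastic over this range.

-1.070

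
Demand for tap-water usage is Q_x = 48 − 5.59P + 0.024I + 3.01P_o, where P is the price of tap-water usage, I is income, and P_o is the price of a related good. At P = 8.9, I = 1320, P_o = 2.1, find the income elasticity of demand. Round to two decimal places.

0.87

First evaluate Q_x: 48 − 5.59(8.9) + 0.024(1320) + 3.01(2.1) = 48 − 49.751 + 31.68 + 6.321 = 36.25.
∂Q_x/∂I = +0.024, so E_I = 0.024·(1320/36.25) ≈ 0.87.
E_I ∈ (0,1): normal good (necessity).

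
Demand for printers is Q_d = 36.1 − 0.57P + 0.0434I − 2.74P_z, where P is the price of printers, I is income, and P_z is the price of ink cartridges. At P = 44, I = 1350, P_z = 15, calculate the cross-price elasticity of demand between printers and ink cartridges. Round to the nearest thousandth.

At the given point, Q_d = 36.1 − 0.57(44) + 0.0434(1350) − 2.74(15) = 36.1 − 25.08 + 58.59 − 41.1 = 28.51.
∂Q_d/∂P_z = −2.74, so E_xy = -2.74·(15/28.51) ≈ -1.442.
E_xy < 0: the goods are complements.

-1.442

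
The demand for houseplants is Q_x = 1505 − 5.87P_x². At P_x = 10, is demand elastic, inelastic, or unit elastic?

At P_x = 10, Q_x = 918.
dQ_x/dP_x = −2·5.87·P_x = −117.4.
Point elasticity E = (dQ_x/dP_x)·(P_x/Q_x) = -117.4 × 10/918 ≈ -1.279.
|E| ≈ 1.279 > 1, so demand is elastic.

elastic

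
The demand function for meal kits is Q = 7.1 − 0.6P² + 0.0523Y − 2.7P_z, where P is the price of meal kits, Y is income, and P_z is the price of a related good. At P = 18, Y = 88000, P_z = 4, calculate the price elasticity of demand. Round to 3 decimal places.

-0.088

First evaluate Q: 7.1 − 0.6(18)² + 0.0523(88000) − 2.7(4) = 7.1 − 194.4 + 4602.4 − 10.8 = 4404.3.
∂Q/∂P = −2·0.6·P = -21.6, so E_p = -21.6·(18/4404.3) ≈ -0.088.
|E_p| < 1: demand is inelastic.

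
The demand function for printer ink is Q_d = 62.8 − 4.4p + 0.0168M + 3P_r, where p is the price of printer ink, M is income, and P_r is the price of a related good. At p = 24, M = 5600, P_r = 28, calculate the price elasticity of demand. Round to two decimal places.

-0.78

First evaluate Q_d: 62.8 − 4.4(24) + 0.0168(5600) + 3(28) = 62.8 − 105.6 + 94.08 + 84 = 135.28.
∂Q_d/∂p = −4.4, so E_p = (−4.4)·(24/135.28) ≈ -0.78.
|E_p| < 1: demand is inelastic.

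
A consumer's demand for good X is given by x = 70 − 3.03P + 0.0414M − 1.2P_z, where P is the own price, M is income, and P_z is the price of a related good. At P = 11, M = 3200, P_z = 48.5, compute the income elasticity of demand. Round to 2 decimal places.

1.19

Substituting, x = 70 − 3.03(11) + 0.0414(3200) − 1.2(48.5) = 70 − 33.33 + 132.48 − 58.2 = 110.95.
∂x/∂M = +0.0414, so E_I = 0.0414·(3200/110.95) ≈ 1.19.
E_I > 1: normal good (luxury).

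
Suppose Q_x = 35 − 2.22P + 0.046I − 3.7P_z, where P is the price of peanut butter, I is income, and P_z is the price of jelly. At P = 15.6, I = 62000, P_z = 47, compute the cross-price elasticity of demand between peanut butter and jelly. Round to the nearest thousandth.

First evaluate Q_x: 35 − 2.22(15.6) + 0.046(62000) − 3.7(47) = 35 − 34.632 + 2852 − 173.9 = 2678.468.
∂Q_x/∂P_z = −3.7, so E_xy = -3.7·(47/2678.468) ≈ -0.065.
E_xy < 0: the goods are complements.

-0.065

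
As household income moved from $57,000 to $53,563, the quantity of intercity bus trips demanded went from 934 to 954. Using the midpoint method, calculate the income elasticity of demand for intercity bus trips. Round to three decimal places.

%ΔQ = (954 − 934)/[(934+954)/2] = 20/944 ≈ 0.0212.
%ΔY = (53,563 − 57,000)/[(57,000+53,563)/2] = -3437/55281.5 ≈ -0.0622.
E_I = %ΔQ/%ΔY ≈ -0.341.
E_I < 0: inferior good.

-0.341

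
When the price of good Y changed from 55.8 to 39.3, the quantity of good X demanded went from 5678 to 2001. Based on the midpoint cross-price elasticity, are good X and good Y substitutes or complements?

substitutes

%ΔQ_x = (2001 − 5678)/[(5678+2001)/2] = -3677/3839.5 ≈ -0.9577.
%ΔP_y = (39.3 − 55.8)/[(55.8+39.3)/2] ≈ -0.3470.
E_xy = -0.9577/-0.3470 ≈ 2.760.
E_xy > 0, so the goods are substitutes.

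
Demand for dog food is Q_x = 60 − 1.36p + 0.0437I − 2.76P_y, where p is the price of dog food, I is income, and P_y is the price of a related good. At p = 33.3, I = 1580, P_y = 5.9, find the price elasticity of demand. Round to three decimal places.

-0.671

First evaluate Q_x: 60 − 1.36(33.3) + 0.0437(1580) − 2.76(5.9) = 60 − 45.288 + 69.046 − 16.284 = 67.474.
∂Q_x/∂p = −1.36, so E_p = (−1.36)·(33.3/67.474) ≈ -0.671.
|E_p| < 1: demand is inelastic.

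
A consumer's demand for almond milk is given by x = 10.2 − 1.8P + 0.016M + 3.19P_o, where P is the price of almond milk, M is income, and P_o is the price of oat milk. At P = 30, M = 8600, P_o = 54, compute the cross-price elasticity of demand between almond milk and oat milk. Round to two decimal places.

At the given point, x = 10.2 − 1.8(30) + 0.016(8600) + 3.19(54) = 10.2 − 54 + 137.6 + 172.26 = 266.06.
∂x/∂P_o = +3.19, so E_xy = 3.19·(54/266.06) ≈ 0.65.
E_xy > 0: the goods are substitutes.

0.65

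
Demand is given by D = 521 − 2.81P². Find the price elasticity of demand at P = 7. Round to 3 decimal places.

At P = 7, D = 383.31.
dD/dP = −2·2.81·P = −39.34.
Point elasticity E = (dD/dP)·(P/D) = -39.34 × 7/383.31 ≈ -0.718.
|E| < 1, so demand is inelastic at this price.

-0.718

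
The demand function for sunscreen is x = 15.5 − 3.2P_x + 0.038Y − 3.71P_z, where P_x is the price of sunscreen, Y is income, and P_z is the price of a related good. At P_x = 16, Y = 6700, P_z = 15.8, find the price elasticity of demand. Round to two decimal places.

-0.32

x = 15.5 − 3.2(16) + 0.038(6700) − 3.71(15.8) = 15.5 − 51.2 + 254.6 − 58.618 = 160.282.
∂x/∂P_x = −3.2, so E_p = (−3.2)·(16/160.282) ≈ -0.32.
|E_p| < 1: demand is inelastic.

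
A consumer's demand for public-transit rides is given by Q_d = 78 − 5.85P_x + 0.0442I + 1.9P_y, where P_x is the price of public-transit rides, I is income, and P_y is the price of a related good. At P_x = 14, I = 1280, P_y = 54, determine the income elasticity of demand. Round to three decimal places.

0.364

Substituting, Q_d = 78 − 5.85(14) + 0.0442(1280) + 1.9(54) = 78 − 81.9 + 56.576 + 102.6 = 155.276.
∂Q_d/∂I = +0.0442, so E_I = 0.0442·(1280/155.276) ≈ 0.364.
E_I ∈ (0,1): normal good (necessity).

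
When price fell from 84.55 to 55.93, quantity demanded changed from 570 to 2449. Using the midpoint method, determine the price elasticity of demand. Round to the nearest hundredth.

%ΔQ = (2449 − 570)/[(570 + 2449)/2] = 1879/1509.5 ≈ 1.2448.
%ΔP = (55.93 − 84.55)/[(84.55 + 55.93)/2] = -28.62/70.24 ≈ -0.4075.
Arc elasticity E = %ΔQ/%ΔP ≈ 1.2448/-0.4075 ≈ -3.05.
|E| > 1: demand is elastic over this range.

-3.05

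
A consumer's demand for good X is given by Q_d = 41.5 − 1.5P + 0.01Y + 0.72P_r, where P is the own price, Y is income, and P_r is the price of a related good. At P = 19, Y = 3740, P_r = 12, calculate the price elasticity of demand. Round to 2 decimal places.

-0.48

First evaluate Q_d: 41.5 − 1.5(19) + 0.01(3740) + 0.72(12) = 41.5 − 28.5 + 37.4 + 8.64 = 59.04.
∂Q_d/∂P = −1.5, so E_p = (−1.5)·(19/59.04) ≈ -0.48.
|E_p| < 1: demand is inelastic.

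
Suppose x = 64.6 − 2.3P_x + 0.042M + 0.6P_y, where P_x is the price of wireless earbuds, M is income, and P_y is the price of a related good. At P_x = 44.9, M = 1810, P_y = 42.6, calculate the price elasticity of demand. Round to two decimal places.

First evaluate x: 64.6 − 2.3(44.9) + 0.042(1810) + 0.6(42.6) = 64.6 − 103.27 + 76.02 + 25.56 = 62.91.
∂x/∂P_x = −2.3, so E_p = (−2.3)·(44.9/62.91) ≈ -1.64.
|E_p| > 1: demand is elastic.

-1.64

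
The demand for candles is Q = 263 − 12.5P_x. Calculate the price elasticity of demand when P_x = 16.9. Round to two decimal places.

-4.08

At P_x = 16.9, Q = 51.75.
dQ/dP_x = −12.5.
Point elasticity E = (dQ/dP_x)·(P_x/Q) = -12.5 × 16.9/51.75 ≈ -4.08.
|E| > 1, so demand is elastic at this price.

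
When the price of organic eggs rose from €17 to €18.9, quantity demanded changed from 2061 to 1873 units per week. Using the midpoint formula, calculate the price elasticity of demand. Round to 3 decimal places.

-0.903

%Δq = (1873 − 2061)/[(2061 + 1873)/2] = -188/1967 ≈ -0.0956.
%ΔP = (18.9 − 17)/[(17 + 18.9)/2] = 1.9/17.95 ≈ 0.1058.
Arc elasticity E = %Δq/%ΔP ≈ -0.0956/0.1058 ≈ -0.903.
|E| < 1: demand is inelastic over this range.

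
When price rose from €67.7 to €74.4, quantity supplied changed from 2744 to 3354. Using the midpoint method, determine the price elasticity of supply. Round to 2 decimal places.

%ΔQ = (3354 − 2744)/[(2744 + 3354)/2] = 610/3049 ≈ 0.2001.
%ΔP = (74.4 − 67.7)/[(67.7 + 74.4)/2] = 6.7/71.05 ≈ 0.0943.
Arc elasticity E = %ΔQ/%ΔP ≈ 0.2001/0.0943 ≈ 2.12.
|E| > 1: supply is elastic over this range.

2.12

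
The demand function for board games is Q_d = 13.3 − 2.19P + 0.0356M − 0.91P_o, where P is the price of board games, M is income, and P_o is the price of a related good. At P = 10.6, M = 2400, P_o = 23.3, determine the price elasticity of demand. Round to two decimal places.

-0.43

At the given point, Q_d = 13.3 − 2.19(10.6) + 0.0356(2400) − 0.91(23.3) = 13.3 − 23.214 + 85.44 − 21.203 = 54.323.
∂Q_d/∂P = −2.19, so E_p = (−2.19)·(10.6/54.323) ≈ -0.43.
|E_p| < 1: demand is inelastic.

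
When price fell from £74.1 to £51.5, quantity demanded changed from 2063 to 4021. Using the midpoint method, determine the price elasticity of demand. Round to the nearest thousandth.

-1.789

%Δq = (4021 − 2063)/[(2063 + 4021)/2] = 1958/3042 ≈ 0.6437.
%ΔP = (51.5 − 74.1)/[(74.1 + 51.5)/2] = -22.6/62.8 ≈ -0.3599.
Arc elasticity E = %Δq/%ΔP ≈ 0.6437/-0.3599 ≈ -1.789.
|E| > 1: demand is elastic over this range.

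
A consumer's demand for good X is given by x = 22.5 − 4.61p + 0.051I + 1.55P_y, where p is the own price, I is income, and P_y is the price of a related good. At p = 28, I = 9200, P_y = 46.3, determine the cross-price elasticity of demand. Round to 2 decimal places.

x = 22.5 − 4.61(28) + 0.051(9200) + 1.55(46.3) = 22.5 − 129.08 + 469.2 + 71.765 = 434.385.
∂x/∂P_y = +1.55, so E_xy = 1.55·(46.3/434.385) ≈ 0.17.
E_xy > 0: the goods are substitutes.

0.17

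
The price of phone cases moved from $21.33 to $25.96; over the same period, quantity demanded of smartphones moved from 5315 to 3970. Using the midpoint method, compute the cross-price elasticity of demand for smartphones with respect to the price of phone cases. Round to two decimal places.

%ΔQ_x = (3970 − 5315)/[(5315+3970)/2] = -1345/4642.5 ≈ -0.2897.
%ΔP_y = (25.96 − 21.33)/[(21.33+25.96)/2] ≈ 0.1958.
E_xy = -0.2897/0.1958 ≈ -1.48.
E_xy < 0, so smartphones and phone cases are complements.

-1.48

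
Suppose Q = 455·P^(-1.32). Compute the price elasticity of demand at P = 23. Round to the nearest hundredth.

For a Cobb–Douglas (constant-elasticity) form Q = A·P^α·…, the elasticity with respect to P equals the exponent α at every point.
Here the exponent on P is -1.32, so the price elasticity of demand is -1.32.

-1.32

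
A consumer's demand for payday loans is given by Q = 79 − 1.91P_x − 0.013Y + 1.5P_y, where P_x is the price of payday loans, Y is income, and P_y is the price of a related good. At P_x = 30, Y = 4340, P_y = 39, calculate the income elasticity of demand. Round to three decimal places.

-2.373

Q = 79 − 1.91(30) − 0.013(4340) + 1.5(39) = 79 − 57.3 − 56.42 + 58.5 = 23.78.
∂Q/∂Y = −0.013, so E_I = -0.013·(4340/23.78) ≈ -2.373.
E_I < 0: inferior good.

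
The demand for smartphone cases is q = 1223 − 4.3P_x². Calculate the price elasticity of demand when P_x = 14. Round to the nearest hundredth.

-4.43

At P_x = 14, q = 380.2.
dq/dP_x = −2·4.3·P_x = −120.4.
Point elasticity E = (dq/dP_x)·(P_x/q) = -120.4 × 14/380.2 ≈ -4.43.
|E| > 1, so demand is elastic at this price.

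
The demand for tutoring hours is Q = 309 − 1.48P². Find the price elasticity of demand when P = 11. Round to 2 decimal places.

-2.76

At P = 11, Q = 129.92.
dQ/dP = −2·1.48·P = −32.56.
Point elasticity E = (dQ/dP)·(P/Q) = -32.56 × 11/129.92 ≈ -2.76.
|E| > 1, so demand is elastic at this price.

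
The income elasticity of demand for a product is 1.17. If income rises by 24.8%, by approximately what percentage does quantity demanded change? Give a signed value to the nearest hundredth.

%ΔQ ≈ E × %ΔI = (1.17) × (24.8%) ≈ 29.02%.

29.02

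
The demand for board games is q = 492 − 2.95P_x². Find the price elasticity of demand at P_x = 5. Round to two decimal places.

-0.35

At P_x = 5, q = 418.25.
dq/dP_x = −2·2.95·P_x = −29.5.
Point elasticity E = (dq/dP_x)·(P_x/q) = -29.5 × 5/418.25 ≈ -0.35.
|E| < 1, so demand is inelastic at this price.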